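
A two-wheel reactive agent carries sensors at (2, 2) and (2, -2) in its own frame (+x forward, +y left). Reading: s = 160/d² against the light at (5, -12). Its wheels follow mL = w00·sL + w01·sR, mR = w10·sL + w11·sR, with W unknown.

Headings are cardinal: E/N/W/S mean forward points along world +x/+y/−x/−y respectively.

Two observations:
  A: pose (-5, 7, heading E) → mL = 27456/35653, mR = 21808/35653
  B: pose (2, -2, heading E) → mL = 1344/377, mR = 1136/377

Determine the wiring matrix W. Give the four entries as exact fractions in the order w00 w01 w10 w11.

obs A: pose=(-5,7,E) → sL=32/101, sR=160/353, mL=27456/35653, mR=21808/35653
obs B: pose=(2,-2,E) → sL=32/29, sR=32/13, mL=1344/377, mR=1136/377
sensor matrix S = [[32/101, 160/353], [32/29, 32/13]]; det S = 3760128/13441181
solve [mL_A; mL_B] = S·[w00; w01] and [mR_A; mR_B] = S·[w10; w11]:
  w00 = 1, w01 = 1, w10 = 1/2, w11 = 1

1 1 1/2 1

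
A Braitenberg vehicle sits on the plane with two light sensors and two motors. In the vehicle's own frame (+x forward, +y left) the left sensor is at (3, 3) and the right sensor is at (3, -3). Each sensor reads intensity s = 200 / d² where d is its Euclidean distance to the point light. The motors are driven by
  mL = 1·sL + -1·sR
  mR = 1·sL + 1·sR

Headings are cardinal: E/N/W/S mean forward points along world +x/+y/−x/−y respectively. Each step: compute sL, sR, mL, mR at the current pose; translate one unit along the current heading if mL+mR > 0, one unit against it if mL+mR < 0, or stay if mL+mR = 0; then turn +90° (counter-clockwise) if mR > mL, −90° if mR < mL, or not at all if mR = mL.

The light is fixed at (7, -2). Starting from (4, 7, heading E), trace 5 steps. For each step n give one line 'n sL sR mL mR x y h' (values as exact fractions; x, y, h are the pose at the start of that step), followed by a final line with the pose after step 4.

n=0: pose=(4,7,E); sL=25/18, sR=50/9; mL=-25/6, mR=125/18; mL+mR=25/9 → advance +1; mR−mL=100/9 → turn +1·90°
n=1: pose=(5,7,N); sL=200/169, sR=40/29; mL=-960/4901, mR=12560/4901; mL+mR=400/169 → advance +1; mR−mL=80/29 → turn +1·90°
n=2: pose=(5,8,W); sL=100/37, sR=100/97; mL=6000/3589, mR=13400/3589; mL+mR=200/37 → advance +1; mR−mL=200/97 → turn +1·90°
n=3: pose=(4,8,S); sL=200/49, sR=40/17; mL=1440/833, mR=5360/833; mL+mR=400/49 → advance +1; mR−mL=80/17 → turn +1·90°
n=4: pose=(4,7,E); sL=25/18, sR=50/9; mL=-25/6, mR=125/18; mL+mR=25/9 → advance +1; mR−mL=100/9 → turn +1·90°

0 25/18 50/9 -25/6 125/18 4 7 E
1 200/169 40/29 -960/4901 12560/4901 5 7 N
2 100/37 100/97 6000/3589 13400/3589 5 8 W
3 200/49 40/17 1440/833 5360/833 4 8 S
4 25/18 50/9 -25/6 125/18 4 7 E
final 5 7 N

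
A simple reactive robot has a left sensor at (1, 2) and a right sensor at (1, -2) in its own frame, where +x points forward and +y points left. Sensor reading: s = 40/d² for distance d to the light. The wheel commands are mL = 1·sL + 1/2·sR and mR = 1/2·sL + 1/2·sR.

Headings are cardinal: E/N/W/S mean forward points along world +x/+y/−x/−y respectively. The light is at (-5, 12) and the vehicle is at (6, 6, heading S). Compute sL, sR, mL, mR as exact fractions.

left sensor world pos  = (8, 5); dL² = 218
right sensor world pos = (4, 5); dR² = 130
sL = 40/218 = 20/109
sR = 40/130 = 4/13
mL = 1·sL + 1/2·sR = 478/1417
mR = 1/2·sL + 1/2·sR = 348/1417

20/109 4/13 478/1417 348/1417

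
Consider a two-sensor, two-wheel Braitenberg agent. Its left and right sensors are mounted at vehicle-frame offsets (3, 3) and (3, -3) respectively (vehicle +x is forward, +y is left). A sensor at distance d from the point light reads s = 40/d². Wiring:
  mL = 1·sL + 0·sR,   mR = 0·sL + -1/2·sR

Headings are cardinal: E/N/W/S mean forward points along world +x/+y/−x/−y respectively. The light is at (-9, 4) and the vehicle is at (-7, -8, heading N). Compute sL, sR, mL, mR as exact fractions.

left sensor world pos  = (-10, -5); dL² = 82
right sensor world pos = (-4, -5); dR² = 106
sL = 40/82 = 20/41
sR = 40/106 = 20/53
mL = 1·sL + 0·sR = 20/41
mR = 0·sL + -1/2·sR = -10/53

20/41 20/53 20/41 -10/53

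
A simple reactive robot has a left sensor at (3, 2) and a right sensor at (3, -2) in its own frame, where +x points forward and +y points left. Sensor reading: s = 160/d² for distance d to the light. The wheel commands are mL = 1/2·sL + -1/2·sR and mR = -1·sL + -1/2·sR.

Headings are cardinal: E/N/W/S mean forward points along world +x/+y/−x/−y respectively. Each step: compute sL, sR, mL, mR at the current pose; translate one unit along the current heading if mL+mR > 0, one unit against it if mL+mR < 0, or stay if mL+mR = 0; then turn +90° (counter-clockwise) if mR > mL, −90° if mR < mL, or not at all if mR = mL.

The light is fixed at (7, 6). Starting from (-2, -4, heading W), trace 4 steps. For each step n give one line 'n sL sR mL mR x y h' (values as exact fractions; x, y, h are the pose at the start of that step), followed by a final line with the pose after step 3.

n=0: pose=(-2,-4,W); sL=5/9, sR=10/13; mL=-25/234, mR=-110/117; mL+mR=-245/234 → advance -1; mR−mL=-5/6 → turn -1·90°
n=1: pose=(-1,-4,N); sL=160/149, sR=32/17; mL=-1024/2533, mR=-5104/2533; mL+mR=-6128/2533 → advance -1; mR−mL=-240/149 → turn -1·90°
n=2: pose=(-1,-5,E); sL=80/53, sR=80/97; mL=1760/5141, mR=-9880/5141; mL+mR=-8120/5141 → advance -1; mR−mL=-120/53 → turn -1·90°
n=3: pose=(-2,-5,S); sL=32/49, sR=160/317; mL=1152/15533, mR=-14064/15533; mL+mR=-12912/15533 → advance -1; mR−mL=-48/49 → turn -1·90°

0 5/9 10/13 -25/234 -110/117 -2 -4 W
1 160/149 32/17 -1024/2533 -5104/2533 -1 -4 N
2 80/53 80/97 1760/5141 -9880/5141 -1 -5 E
3 32/49 160/317 1152/15533 -14064/15533 -2 -5 S
final -2 -4 W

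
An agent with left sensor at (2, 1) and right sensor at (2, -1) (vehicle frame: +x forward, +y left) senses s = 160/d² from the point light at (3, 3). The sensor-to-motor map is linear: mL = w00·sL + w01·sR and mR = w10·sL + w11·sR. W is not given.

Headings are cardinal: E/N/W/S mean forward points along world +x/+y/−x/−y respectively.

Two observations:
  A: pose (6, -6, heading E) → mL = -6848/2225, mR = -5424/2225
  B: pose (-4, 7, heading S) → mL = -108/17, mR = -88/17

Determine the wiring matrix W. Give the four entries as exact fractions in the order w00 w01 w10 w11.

obs A: pose=(6,-6,E) → sL=160/89, sR=32/25, mL=-6848/2225, mR=-5424/2225
obs B: pose=(-4,7,S) → sL=4, sR=40/17, mL=-108/17, mR=-88/17
sensor matrix S = [[160/89, 32/25], [4, 40/17]]; det S = -33664/37825
solve [mL_A; mL_B] = S·[w00; w01] and [mR_A; mR_B] = S·[w10; w11]:
  w00 = -1, w01 = -1, w10 = -1, w11 = -1/2

-1 -1 -1 -1/2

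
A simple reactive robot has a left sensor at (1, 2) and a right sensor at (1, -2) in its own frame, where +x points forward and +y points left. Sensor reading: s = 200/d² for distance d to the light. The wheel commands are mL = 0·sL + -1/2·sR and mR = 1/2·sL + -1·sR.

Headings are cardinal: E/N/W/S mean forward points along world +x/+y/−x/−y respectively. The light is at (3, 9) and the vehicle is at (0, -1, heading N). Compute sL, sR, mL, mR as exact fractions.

left sensor world pos  = (-2, 0); dL² = 106
right sensor world pos = (2, 0); dR² = 82
sL = 200/106 = 100/53
sR = 200/82 = 100/41
mL = 0·sL + -1/2·sR = -50/41
mR = 1/2·sL + -1·sR = -3250/2173

100/53 100/41 -50/41 -3250/2173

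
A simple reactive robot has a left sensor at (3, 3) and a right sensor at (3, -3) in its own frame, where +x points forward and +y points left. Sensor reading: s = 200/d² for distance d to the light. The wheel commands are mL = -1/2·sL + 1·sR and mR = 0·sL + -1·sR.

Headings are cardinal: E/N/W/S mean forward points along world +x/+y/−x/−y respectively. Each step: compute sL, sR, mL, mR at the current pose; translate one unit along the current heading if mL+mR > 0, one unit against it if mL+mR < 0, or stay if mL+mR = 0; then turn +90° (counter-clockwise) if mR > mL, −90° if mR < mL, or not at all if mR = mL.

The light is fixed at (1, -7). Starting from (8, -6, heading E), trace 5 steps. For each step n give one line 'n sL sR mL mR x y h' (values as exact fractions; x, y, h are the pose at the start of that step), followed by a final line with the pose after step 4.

0 50/29 25/13 400/377 -25/13 8 -6 E
1 40/17 200/13 3140/221 -200/13 7 -6 S
2 20 100/17 -70/17 -100/17 7 -5 W
3 200/41 8/5 -172/205 -8/5 8 -5 N
4 50/29 25/13 400/377 -25/13 8 -6 E
final 7 -6 S

n=0: pose=(8,-6,E); sL=50/29, sR=25/13; mL=400/377, mR=-25/13; mL+mR=-25/29 → advance -1; mR−mL=-1125/377 → turn -1·90°
n=1: pose=(7,-6,S); sL=40/17, sR=200/13; mL=3140/221, mR=-200/13; mL+mR=-20/17 → advance -1; mR−mL=-6540/221 → turn -1·90°
n=2: pose=(7,-5,W); sL=20, sR=100/17; mL=-70/17, mR=-100/17; mL+mR=-10 → advance -1; mR−mL=-30/17 → turn -1·90°
n=3: pose=(8,-5,N); sL=200/41, sR=8/5; mL=-172/205, mR=-8/5; mL+mR=-100/41 → advance -1; mR−mL=-156/205 → turn -1·90°
n=4: pose=(8,-6,E); sL=50/29, sR=25/13; mL=400/377, mR=-25/13; mL+mR=-25/29 → advance -1; mR−mL=-1125/377 → turn -1·90°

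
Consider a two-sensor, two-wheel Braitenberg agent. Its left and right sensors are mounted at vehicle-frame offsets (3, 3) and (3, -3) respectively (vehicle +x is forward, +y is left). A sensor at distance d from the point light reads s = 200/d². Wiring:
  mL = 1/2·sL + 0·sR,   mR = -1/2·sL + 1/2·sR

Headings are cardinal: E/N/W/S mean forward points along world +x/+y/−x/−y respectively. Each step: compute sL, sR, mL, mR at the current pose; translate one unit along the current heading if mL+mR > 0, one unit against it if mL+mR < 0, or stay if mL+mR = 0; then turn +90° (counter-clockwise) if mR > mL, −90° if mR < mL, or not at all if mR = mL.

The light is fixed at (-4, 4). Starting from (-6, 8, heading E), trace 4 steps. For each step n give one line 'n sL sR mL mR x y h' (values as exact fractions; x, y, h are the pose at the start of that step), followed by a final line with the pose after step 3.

n=0: pose=(-6,8,E); sL=4, sR=100; mL=2, mR=48; mL+mR=50 → advance +1; mR−mL=46 → turn +1·90°
n=1: pose=(-5,8,N); sL=40/13, sR=200/53; mL=20/13, mR=240/689; mL+mR=100/53 → advance +1; mR−mL=-820/689 → turn -1·90°
n=2: pose=(-5,9,E); sL=50/17, sR=25; mL=25/17, mR=375/34; mL+mR=25/2 → advance +1; mR−mL=325/34 → turn +1·90°
n=3: pose=(-4,9,N); sL=200/73, sR=200/73; mL=100/73, mR=0; mL+mR=100/73 → advance +1; mR−mL=-100/73 → turn -1·90°

0 4 100 2 48 -6 8 E
1 40/13 200/53 20/13 240/689 -5 8 N
2 50/17 25 25/17 375/34 -5 9 E
3 200/73 200/73 100/73 0 -4 9 N
final -4 10 E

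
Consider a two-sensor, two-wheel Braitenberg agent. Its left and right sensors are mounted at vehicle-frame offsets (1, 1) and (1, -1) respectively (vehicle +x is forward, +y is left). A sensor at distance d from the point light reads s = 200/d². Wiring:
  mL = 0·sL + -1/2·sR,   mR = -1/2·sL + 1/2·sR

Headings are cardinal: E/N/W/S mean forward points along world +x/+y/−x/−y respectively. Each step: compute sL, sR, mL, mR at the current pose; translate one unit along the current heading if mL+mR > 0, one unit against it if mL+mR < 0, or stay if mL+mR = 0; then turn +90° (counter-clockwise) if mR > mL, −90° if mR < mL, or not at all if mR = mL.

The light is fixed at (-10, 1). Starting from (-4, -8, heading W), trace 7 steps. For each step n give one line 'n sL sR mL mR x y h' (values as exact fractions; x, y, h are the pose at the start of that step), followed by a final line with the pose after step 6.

0 8/5 200/89 -100/89 144/445 -4 -8 W
1 50/41 25/17 -25/34 175/1394 -3 -8 S
2 200/113 40/29 -20/29 -640/3277 -3 -7 E
3 100/37 100/49 -50/49 -600/1813 -4 -7 N
4 8/5 200/89 -100/89 144/445 -4 -8 W
5 50/41 25/17 -25/34 175/1394 -3 -8 S
6 200/113 40/29 -20/29 -640/3277 -3 -7 E
final -4 -7 N

n=0: pose=(-4,-8,W); sL=8/5, sR=200/89; mL=-100/89, mR=144/445; mL+mR=-4/5 → advance -1; mR−mL=644/445 → turn +1·90°
n=1: pose=(-3,-8,S); sL=50/41, sR=25/17; mL=-25/34, mR=175/1394; mL+mR=-25/41 → advance -1; mR−mL=600/697 → turn +1·90°
n=2: pose=(-3,-7,E); sL=200/113, sR=40/29; mL=-20/29, mR=-640/3277; mL+mR=-100/113 → advance -1; mR−mL=1620/3277 → turn +1·90°
n=3: pose=(-4,-7,N); sL=100/37, sR=100/49; mL=-50/49, mR=-600/1813; mL+mR=-50/37 → advance -1; mR−mL=1250/1813 → turn +1·90°
n=4: pose=(-4,-8,W); sL=8/5, sR=200/89; mL=-100/89, mR=144/445; mL+mR=-4/5 → advance -1; mR−mL=644/445 → turn +1·90°
n=5: pose=(-3,-8,S); sL=50/41, sR=25/17; mL=-25/34, mR=175/1394; mL+mR=-25/41 → advance -1; mR−mL=600/697 → turn +1·90°
n=6: pose=(-3,-7,E); sL=200/113, sR=40/29; mL=-20/29, mR=-640/3277; mL+mR=-100/113 → advance -1; mR−mL=1620/3277 → turn +1·90°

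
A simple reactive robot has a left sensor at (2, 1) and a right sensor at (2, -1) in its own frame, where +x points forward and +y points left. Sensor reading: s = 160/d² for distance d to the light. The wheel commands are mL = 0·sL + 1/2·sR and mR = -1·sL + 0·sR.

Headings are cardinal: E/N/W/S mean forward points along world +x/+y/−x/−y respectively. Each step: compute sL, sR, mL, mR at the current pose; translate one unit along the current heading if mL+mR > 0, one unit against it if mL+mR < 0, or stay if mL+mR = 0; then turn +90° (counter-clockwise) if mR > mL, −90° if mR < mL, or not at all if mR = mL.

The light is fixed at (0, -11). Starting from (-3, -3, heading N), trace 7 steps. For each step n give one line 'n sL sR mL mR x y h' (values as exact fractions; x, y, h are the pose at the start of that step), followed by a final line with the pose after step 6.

0 40/29 20/13 10/13 -40/29 -3 -3 N
1 32/13 160/37 80/37 -32/13 -3 -4 E
2 80/17 16/5 8/5 -80/17 -4 -4 S
3 32/17 160/117 80/117 -32/17 -4 -3 W
4 40/29 20/13 10/13 -40/29 -3 -3 N
5 32/13 160/37 80/37 -32/13 -3 -4 E
6 80/17 16/5 8/5 -80/17 -4 -4 S
final -4 -3 W

n=0: pose=(-3,-3,N); sL=40/29, sR=20/13; mL=10/13, mR=-40/29; mL+mR=-230/377 → advance -1; mR−mL=-810/377 → turn -1·90°
n=1: pose=(-3,-4,E); sL=32/13, sR=160/37; mL=80/37, mR=-32/13; mL+mR=-144/481 → advance -1; mR−mL=-2224/481 → turn -1·90°
n=2: pose=(-4,-4,S); sL=80/17, sR=16/5; mL=8/5, mR=-80/17; mL+mR=-264/85 → advance -1; mR−mL=-536/85 → turn -1·90°
n=3: pose=(-4,-3,W); sL=32/17, sR=160/117; mL=80/117, mR=-32/17; mL+mR=-2384/1989 → advance -1; mR−mL=-5104/1989 → turn -1·90°
n=4: pose=(-3,-3,N); sL=40/29, sR=20/13; mL=10/13, mR=-40/29; mL+mR=-230/377 → advance -1; mR−mL=-810/377 → turn -1·90°
n=5: pose=(-3,-4,E); sL=32/13, sR=160/37; mL=80/37, mR=-32/13; mL+mR=-144/481 → advance -1; mR−mL=-2224/481 → turn -1·90°
n=6: pose=(-4,-4,S); sL=80/17, sR=16/5; mL=8/5, mR=-80/17; mL+mR=-264/85 → advance -1; mR−mL=-536/85 → turn -1·90°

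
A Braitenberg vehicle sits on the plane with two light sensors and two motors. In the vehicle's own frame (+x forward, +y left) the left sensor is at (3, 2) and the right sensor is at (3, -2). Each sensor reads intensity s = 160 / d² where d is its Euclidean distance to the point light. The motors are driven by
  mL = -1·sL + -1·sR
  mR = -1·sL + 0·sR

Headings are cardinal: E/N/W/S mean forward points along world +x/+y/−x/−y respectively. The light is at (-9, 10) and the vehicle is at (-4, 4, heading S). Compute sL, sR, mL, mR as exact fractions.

left sensor world pos  = (-2, 1); dL² = 130
right sensor world pos = (-6, 1); dR² = 90
sL = 160/130 = 16/13
sR = 160/90 = 16/9
mL = -1·sL + -1·sR = -352/117
mR = -1·sL + 0·sR = -16/13

16/13 16/9 -352/117 -16/13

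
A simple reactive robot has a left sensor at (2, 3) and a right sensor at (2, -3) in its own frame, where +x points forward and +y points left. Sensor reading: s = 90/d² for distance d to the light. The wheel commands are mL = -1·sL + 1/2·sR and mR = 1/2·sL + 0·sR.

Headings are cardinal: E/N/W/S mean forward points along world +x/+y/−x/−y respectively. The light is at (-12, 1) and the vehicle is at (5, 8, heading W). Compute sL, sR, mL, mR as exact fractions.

90/241 18/65 -3681/15665 45/241

left sensor world pos  = (3, 5); dL² = 241
right sensor world pos = (3, 11); dR² = 325
sL = 90/241 = 90/241
sR = 90/325 = 18/65
mL = -1·sL + 1/2·sR = -3681/15665
mR = 1/2·sL + 0·sR = 45/241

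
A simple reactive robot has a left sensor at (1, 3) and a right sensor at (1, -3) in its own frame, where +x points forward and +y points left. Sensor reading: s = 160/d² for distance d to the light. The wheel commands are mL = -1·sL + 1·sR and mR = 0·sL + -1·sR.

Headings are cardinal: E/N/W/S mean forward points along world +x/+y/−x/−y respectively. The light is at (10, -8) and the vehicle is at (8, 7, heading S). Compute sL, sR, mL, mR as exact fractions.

160/197 160/221 -3840/43537 -160/221

left sensor world pos  = (11, 6); dL² = 197
right sensor world pos = (5, 6); dR² = 221
sL = 160/197 = 160/197
sR = 160/221 = 160/221
mL = -1·sL + 1·sR = -3840/43537
mR = 0·sL + -1·sR = -160/221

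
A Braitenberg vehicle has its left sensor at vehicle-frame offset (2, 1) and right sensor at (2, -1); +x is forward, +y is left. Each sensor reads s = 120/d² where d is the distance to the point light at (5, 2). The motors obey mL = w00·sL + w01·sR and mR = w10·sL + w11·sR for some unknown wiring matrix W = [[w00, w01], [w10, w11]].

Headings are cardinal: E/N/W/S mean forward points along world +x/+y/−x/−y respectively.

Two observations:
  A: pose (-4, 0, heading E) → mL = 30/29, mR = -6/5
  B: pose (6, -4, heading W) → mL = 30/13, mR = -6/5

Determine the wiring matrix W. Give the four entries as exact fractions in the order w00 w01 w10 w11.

obs A: pose=(-4,0,E) → sL=12/5, sR=60/29, mL=30/29, mR=-6/5
obs B: pose=(6,-4,W) → sL=12/5, sR=60/13, mL=30/13, mR=-6/5
sensor matrix S = [[12/5, 60/29], [12/5, 60/13]]; det S = 2304/377
solve [mL_A; mL_B] = S·[w00; w01] and [mR_A; mR_B] = S·[w10; w11]:
  w00 = 0, w01 = 1/2, w10 = -1/2, w11 = 0

0 1/2 -1/2 0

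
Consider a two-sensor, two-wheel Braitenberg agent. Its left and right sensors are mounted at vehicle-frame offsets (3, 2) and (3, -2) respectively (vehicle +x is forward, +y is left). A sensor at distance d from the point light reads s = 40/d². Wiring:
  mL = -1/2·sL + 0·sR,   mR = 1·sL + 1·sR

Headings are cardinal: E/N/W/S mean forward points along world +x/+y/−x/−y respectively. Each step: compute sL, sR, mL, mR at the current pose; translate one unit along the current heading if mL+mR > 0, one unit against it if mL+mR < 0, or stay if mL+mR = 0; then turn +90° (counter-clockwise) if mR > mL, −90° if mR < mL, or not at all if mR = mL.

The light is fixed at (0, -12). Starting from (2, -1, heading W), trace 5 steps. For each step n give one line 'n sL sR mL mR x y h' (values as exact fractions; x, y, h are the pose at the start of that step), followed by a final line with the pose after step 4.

0 20/41 4/17 -10/41 504/697 2 -1 W
1 40/73 8/13 -20/73 1104/949 1 -1 S
2 1/4 1/2 -1/8 3/4 1 -2 E
3 40/169 8/37 -20/169 2832/6253 2 -2 N
4 20/41 4/17 -10/41 504/697 2 -1 W
final 1 -1 S

n=0: pose=(2,-1,W); sL=20/41, sR=4/17; mL=-10/41, mR=504/697; mL+mR=334/697 → advance +1; mR−mL=674/697 → turn +1·90°
n=1: pose=(1,-1,S); sL=40/73, sR=8/13; mL=-20/73, mR=1104/949; mL+mR=844/949 → advance +1; mR−mL=1364/949 → turn +1·90°
n=2: pose=(1,-2,E); sL=1/4, sR=1/2; mL=-1/8, mR=3/4; mL+mR=5/8 → advance +1; mR−mL=7/8 → turn +1·90°
n=3: pose=(2,-2,N); sL=40/169, sR=8/37; mL=-20/169, mR=2832/6253; mL+mR=2092/6253 → advance +1; mR−mL=3572/6253 → turn +1·90°
n=4: pose=(2,-1,W); sL=20/41, sR=4/17; mL=-10/41, mR=504/697; mL+mR=334/697 → advance +1; mR−mL=674/697 → turn +1·90°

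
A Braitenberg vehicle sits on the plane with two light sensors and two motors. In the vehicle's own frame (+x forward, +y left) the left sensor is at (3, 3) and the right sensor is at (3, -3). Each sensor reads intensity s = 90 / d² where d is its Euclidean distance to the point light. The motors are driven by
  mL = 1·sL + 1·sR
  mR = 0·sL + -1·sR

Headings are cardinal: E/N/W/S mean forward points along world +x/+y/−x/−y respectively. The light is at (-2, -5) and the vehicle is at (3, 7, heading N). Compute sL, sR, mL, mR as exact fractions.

90/229 90/289 46620/66181 -90/289

left sensor world pos  = (0, 10); dL² = 229
right sensor world pos = (6, 10); dR² = 289
sL = 90/229 = 90/229
sR = 90/289 = 90/289
mL = 1·sL + 1·sR = 46620/66181
mR = 0·sL + -1·sR = -90/289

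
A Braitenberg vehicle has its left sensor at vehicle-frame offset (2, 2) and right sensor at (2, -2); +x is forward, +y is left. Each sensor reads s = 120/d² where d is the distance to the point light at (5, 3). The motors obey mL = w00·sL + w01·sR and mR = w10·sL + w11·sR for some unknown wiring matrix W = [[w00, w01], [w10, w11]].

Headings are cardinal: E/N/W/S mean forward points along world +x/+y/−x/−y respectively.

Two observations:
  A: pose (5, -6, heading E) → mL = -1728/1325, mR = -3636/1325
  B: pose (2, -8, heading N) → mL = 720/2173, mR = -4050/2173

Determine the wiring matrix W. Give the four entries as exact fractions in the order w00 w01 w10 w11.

-1 1 -1 -1/2

obs A: pose=(5,-6,E) → sL=120/53, sR=24/25, mL=-1728/1325, mR=-3636/1325
obs B: pose=(2,-8,N) → sL=60/53, sR=60/41, mL=720/2173, mR=-4050/2173
sensor matrix S = [[120/53, 24/25], [60/53, 60/41]]; det S = 24192/10865
solve [mL_A; mL_B] = S·[w00; w01] and [mR_A; mR_B] = S·[w10; w11]:
  w00 = -1, w01 = 1, w10 = -1, w11 = -1/2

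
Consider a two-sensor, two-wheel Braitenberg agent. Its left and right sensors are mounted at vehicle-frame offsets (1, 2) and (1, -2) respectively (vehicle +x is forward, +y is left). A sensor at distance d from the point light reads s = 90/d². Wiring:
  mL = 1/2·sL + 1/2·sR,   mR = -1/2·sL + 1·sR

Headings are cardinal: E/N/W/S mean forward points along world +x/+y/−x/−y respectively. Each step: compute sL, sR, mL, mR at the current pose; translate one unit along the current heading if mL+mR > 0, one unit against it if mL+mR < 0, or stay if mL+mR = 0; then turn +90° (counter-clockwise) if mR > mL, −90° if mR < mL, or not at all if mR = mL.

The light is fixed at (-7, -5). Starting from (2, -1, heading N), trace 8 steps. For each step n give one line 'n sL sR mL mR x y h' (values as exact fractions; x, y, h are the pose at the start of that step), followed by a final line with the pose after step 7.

n=0: pose=(2,-1,N); sL=45/37, sR=45/73; mL=2475/2701, mR=45/5402; mL+mR=135/146 → advance +1; mR−mL=-4905/5402 → turn -1·90°
n=1: pose=(2,0,E); sL=90/149, sR=90/109; mL=11610/16241, mR=8505/16241; mL+mR=135/109 → advance +1; mR−mL=-3105/16241 → turn -1·90°
n=2: pose=(3,0,S); sL=9/16, sR=9/8; mL=27/32, mR=27/32; mL+mR=27/16 → advance +1; mR−mL=0 → turn +0·90°
n=3: pose=(3,-1,S); sL=10/17, sR=90/73; mL=1130/1241, mR=1165/1241; mL+mR=135/73 → advance +1; mR−mL=35/1241 → turn +1·90°
n=4: pose=(3,-2,E); sL=45/73, sR=45/61; mL=3015/4453, mR=3825/8906; mL+mR=135/122 → advance +1; mR−mL=-2205/8906 → turn -1·90°
n=5: pose=(4,-2,S); sL=90/173, sR=18/17; mL=2322/2941, mR=2349/2941; mL+mR=27/17 → advance +1; mR−mL=27/2941 → turn +1·90°
n=6: pose=(4,-3,E); sL=9/16, sR=5/8; mL=19/32, mR=11/32; mL+mR=15/16 → advance +1; mR−mL=-1/4 → turn -1·90°
n=7: pose=(5,-3,S); sL=90/197, sR=90/101; mL=13410/19897, mR=13185/19897; mL+mR=135/101 → advance +1; mR−mL=-225/19897 → turn -1·90°

0 45/37 45/73 2475/2701 45/5402 2 -1 N
1 90/149 90/109 11610/16241 8505/16241 2 0 E
2 9/16 9/8 27/32 27/32 3 0 S
3 10/17 90/73 1130/1241 1165/1241 3 -1 S
4 45/73 45/61 3015/4453 3825/8906 3 -2 E
5 90/173 18/17 2322/2941 2349/2941 4 -2 S
6 9/16 5/8 19/32 11/32 4 -3 E
7 90/197 90/101 13410/19897 13185/19897 5 -3 S
final 5 -4 W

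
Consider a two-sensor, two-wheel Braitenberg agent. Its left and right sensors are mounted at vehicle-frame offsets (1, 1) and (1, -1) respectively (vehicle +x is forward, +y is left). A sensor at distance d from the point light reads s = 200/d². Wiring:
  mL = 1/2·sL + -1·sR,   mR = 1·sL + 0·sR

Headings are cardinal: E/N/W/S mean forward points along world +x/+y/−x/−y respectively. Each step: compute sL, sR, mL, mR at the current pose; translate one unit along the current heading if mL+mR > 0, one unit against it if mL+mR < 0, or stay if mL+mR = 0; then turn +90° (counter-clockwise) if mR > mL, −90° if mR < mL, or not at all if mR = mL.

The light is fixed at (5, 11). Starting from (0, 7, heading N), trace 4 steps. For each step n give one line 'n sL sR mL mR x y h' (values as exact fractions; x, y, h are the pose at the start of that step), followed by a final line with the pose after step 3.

n=0: pose=(0,7,N); sL=40/9, sR=8; mL=-52/9, mR=40/9; mL+mR=-4/3 → advance -1; mR−mL=92/9 → turn +1·90°
n=1: pose=(0,6,W); sL=25/9, sR=50/13; mL=-575/234, mR=25/9; mL+mR=25/78 → advance +1; mR−mL=1225/234 → turn +1·90°
n=2: pose=(-1,6,S); sL=200/61, sR=40/17; mL=-740/1037, mR=200/61; mL+mR=2660/1037 → advance +1; mR−mL=4140/1037 → turn +1·90°
n=3: pose=(-1,5,E); sL=4, sR=100/37; mL=-26/37, mR=4; mL+mR=122/37 → advance +1; mR−mL=174/37 → turn +1·90°

0 40/9 8 -52/9 40/9 0 7 N
1 25/9 50/13 -575/234 25/9 0 6 W
2 200/61 40/17 -740/1037 200/61 -1 6 S
3 4 100/37 -26/37 4 -1 5 E
final 0 5 N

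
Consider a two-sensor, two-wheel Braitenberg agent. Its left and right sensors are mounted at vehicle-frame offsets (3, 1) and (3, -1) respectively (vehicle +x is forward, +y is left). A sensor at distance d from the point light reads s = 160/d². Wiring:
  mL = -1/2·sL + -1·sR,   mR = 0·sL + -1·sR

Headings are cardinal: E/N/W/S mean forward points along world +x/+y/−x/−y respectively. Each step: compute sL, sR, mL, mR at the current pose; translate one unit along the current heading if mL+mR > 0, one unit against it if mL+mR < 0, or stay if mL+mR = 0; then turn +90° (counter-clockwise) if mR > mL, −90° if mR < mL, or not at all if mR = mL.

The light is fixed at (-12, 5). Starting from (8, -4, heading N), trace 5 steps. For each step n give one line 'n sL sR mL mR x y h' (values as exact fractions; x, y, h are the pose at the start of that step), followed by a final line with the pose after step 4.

n=0: pose=(8,-4,N); sL=160/397, sR=160/477; mL=-101680/189369, mR=-160/477; mL+mR=-165200/189369 → advance -1; mR−mL=80/397 → turn +1·90°
n=1: pose=(8,-5,W); sL=16/41, sR=16/37; mL=-952/1517, mR=-16/37; mL+mR=-1608/1517 → advance -1; mR−mL=8/41 → turn +1·90°
n=2: pose=(9,-5,S); sL=160/653, sR=160/569; mL=-150000/371557, mR=-160/569; mL+mR=-254480/371557 → advance -1; mR−mL=80/653 → turn +1·90°
n=3: pose=(9,-4,E); sL=1/4, sR=40/169; mL=-489/1352, mR=-40/169; mL+mR=-809/1352 → advance -1; mR−mL=1/8 → turn +1·90°
n=4: pose=(8,-4,N); sL=160/397, sR=160/477; mL=-101680/189369, mR=-160/477; mL+mR=-165200/189369 → advance -1; mR−mL=80/397 → turn +1·90°

0 160/397 160/477 -101680/189369 -160/477 8 -4 N
1 16/41 16/37 -952/1517 -16/37 8 -5 W
2 160/653 160/569 -150000/371557 -160/569 9 -5 S
3 1/4 40/169 -489/1352 -40/169 9 -4 E
4 160/397 160/477 -101680/189369 -160/477 8 -4 N
final 8 -5 W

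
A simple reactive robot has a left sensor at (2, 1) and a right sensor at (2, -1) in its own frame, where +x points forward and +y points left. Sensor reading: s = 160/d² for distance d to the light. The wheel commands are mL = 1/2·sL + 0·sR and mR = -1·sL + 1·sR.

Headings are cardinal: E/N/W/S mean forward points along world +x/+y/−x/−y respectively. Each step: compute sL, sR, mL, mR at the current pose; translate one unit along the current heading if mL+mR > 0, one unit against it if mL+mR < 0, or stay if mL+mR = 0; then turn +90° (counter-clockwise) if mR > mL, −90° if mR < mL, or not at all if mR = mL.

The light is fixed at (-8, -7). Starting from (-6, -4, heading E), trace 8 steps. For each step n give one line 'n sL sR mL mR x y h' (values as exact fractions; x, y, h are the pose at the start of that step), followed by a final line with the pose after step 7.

n=0: pose=(-6,-4,E); sL=5, sR=8; mL=5/2, mR=3; mL+mR=11/2 → advance +1; mR−mL=1/2 → turn +1·90°
n=1: pose=(-5,-4,N); sL=160/29, sR=160/41; mL=80/29, mR=-1920/1189; mL+mR=1360/1189 → advance +1; mR−mL=-5200/1189 → turn -1·90°
n=2: pose=(-5,-3,E); sL=16/5, sR=80/17; mL=8/5, mR=128/85; mL+mR=264/85 → advance +1; mR−mL=-8/85 → turn -1·90°
n=3: pose=(-4,-3,S); sL=160/29, sR=160/13; mL=80/29, mR=2560/377; mL+mR=3600/377 → advance +1; mR−mL=1520/377 → turn +1·90°
n=4: pose=(-4,-4,E); sL=40/13, sR=4; mL=20/13, mR=12/13; mL+mR=32/13 → advance +1; mR−mL=-8/13 → turn -1·90°
n=5: pose=(-3,-4,S); sL=160/37, sR=160/17; mL=80/37, mR=3200/629; mL+mR=4560/629 → advance +1; mR−mL=1840/629 → turn +1·90°
n=6: pose=(-3,-5,E); sL=80/29, sR=16/5; mL=40/29, mR=64/145; mL+mR=264/145 → advance +1; mR−mL=-136/145 → turn -1·90°
n=7: pose=(-2,-5,S); sL=160/49, sR=32/5; mL=80/49, mR=768/245; mL+mR=1168/245 → advance +1; mR−mL=368/245 → turn +1·90°

0 5 8 5/2 3 -6 -4 E
1 160/29 160/41 80/29 -1920/1189 -5 -4 N
2 16/5 80/17 8/5 128/85 -5 -3 E
3 160/29 160/13 80/29 2560/377 -4 -3 S
4 40/13 4 20/13 12/13 -4 -4 E
5 160/37 160/17 80/37 3200/629 -3 -4 S
6 80/29 16/5 40/29 64/145 -3 -5 E
7 160/49 32/5 80/49 768/245 -2 -5 S
final -2 -6 E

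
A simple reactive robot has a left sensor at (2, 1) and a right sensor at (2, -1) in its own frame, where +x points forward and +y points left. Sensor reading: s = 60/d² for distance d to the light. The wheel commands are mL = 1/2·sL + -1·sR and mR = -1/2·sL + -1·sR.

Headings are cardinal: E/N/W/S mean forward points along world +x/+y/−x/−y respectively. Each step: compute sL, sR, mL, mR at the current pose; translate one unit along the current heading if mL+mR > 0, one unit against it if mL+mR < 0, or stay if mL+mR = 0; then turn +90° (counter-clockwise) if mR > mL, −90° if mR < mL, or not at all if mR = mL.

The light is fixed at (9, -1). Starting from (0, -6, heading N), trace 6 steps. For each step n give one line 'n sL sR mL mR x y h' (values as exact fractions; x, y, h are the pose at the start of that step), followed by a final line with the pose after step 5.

n=0: pose=(0,-6,N); sL=60/109, sR=60/73; mL=-4350/7957, mR=-8730/7957; mL+mR=-120/73 → advance -1; mR−mL=-60/109 → turn -1·90°
n=1: pose=(0,-7,E); sL=30/37, sR=30/49; mL=-375/1813, mR=-1845/1813; mL+mR=-60/49 → advance -1; mR−mL=-30/37 → turn -1·90°
n=2: pose=(-1,-7,S); sL=12/29, sR=12/37; mL=-126/1073, mR=-570/1073; mL+mR=-24/37 → advance -1; mR−mL=-12/29 → turn -1·90°
n=3: pose=(-1,-6,W); sL=1/3, sR=3/8; mL=-5/24, mR=-13/24; mL+mR=-3/4 → advance -1; mR−mL=-1/3 → turn -1·90°
n=4: pose=(0,-6,N); sL=60/109, sR=60/73; mL=-4350/7957, mR=-8730/7957; mL+mR=-120/73 → advance -1; mR−mL=-60/109 → turn -1·90°
n=5: pose=(0,-7,E); sL=30/37, sR=30/49; mL=-375/1813, mR=-1845/1813; mL+mR=-60/49 → advance -1; mR−mL=-30/37 → turn -1·90°

0 60/109 60/73 -4350/7957 -8730/7957 0 -6 N
1 30/37 30/49 -375/1813 -1845/1813 0 -7 E
2 12/29 12/37 -126/1073 -570/1073 -1 -7 S
3 1/3 3/8 -5/24 -13/24 -1 -6 W
4 60/109 60/73 -4350/7957 -8730/7957 0 -6 N
5 30/37 30/49 -375/1813 -1845/1813 0 -7 E
final -1 -7 S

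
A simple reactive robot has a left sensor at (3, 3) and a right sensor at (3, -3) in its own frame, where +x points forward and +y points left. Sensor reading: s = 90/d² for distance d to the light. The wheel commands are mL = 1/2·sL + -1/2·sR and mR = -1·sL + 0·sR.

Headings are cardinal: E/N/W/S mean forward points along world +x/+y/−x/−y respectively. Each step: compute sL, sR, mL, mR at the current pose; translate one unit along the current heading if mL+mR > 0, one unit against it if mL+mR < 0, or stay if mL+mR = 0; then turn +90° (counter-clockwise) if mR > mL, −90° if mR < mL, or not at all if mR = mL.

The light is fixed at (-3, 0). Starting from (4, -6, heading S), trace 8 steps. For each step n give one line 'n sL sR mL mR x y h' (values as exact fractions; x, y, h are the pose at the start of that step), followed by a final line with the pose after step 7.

n=0: pose=(4,-6,S); sL=90/181, sR=90/97; mL=-3780/17557, mR=-90/181; mL+mR=-12510/17557 → advance -1; mR−mL=-4950/17557 → turn -1·90°
n=1: pose=(4,-5,W); sL=9/8, sR=9/2; mL=-27/16, mR=-9/8; mL+mR=-45/16 → advance -1; mR−mL=9/16 → turn +1·90°
n=2: pose=(5,-5,S); sL=18/37, sR=90/89; mL=-864/3293, mR=-18/37; mL+mR=-2466/3293 → advance -1; mR−mL=-738/3293 → turn -1·90°
n=3: pose=(5,-4,W); sL=45/37, sR=45/13; mL=-540/481, mR=-45/37; mL+mR=-1125/481 → advance -1; mR−mL=-45/481 → turn -1·90°
n=4: pose=(6,-4,N); sL=90/37, sR=18/29; mL=972/1073, mR=-90/37; mL+mR=-1638/1073 → advance -1; mR−mL=-3582/1073 → turn -1·90°
n=5: pose=(6,-5,E); sL=45/74, sR=45/104; mL=675/7696, mR=-45/74; mL+mR=-4005/7696 → advance -1; mR−mL=-5355/7696 → turn -1·90°
n=6: pose=(5,-5,S); sL=18/37, sR=90/89; mL=-864/3293, mR=-18/37; mL+mR=-2466/3293 → advance -1; mR−mL=-738/3293 → turn -1·90°
n=7: pose=(5,-4,W); sL=45/37, sR=45/13; mL=-540/481, mR=-45/37; mL+mR=-1125/481 → advance -1; mR−mL=-45/481 → turn -1·90°

0 90/181 90/97 -3780/17557 -90/181 4 -6 S
1 9/8 9/2 -27/16 -9/8 4 -5 W
2 18/37 90/89 -864/3293 -18/37 5 -5 S
3 45/37 45/13 -540/481 -45/37 5 -4 W
4 90/37 18/29 972/1073 -90/37 6 -4 N
5 45/74 45/104 675/7696 -45/74 6 -5 E
6 18/37 90/89 -864/3293 -18/37 5 -5 S
7 45/37 45/13 -540/481 -45/37 5 -4 W
final 6 -4 N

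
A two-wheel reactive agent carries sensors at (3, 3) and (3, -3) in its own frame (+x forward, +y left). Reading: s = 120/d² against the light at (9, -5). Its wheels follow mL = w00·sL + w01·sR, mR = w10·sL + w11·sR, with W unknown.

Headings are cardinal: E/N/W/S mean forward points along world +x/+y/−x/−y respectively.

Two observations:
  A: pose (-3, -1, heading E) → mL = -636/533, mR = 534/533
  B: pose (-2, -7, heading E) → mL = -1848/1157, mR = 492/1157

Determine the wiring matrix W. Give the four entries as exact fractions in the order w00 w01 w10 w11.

obs A: pose=(-3,-1,E) → sL=12/13, sR=60/41, mL=-636/533, mR=534/533
obs B: pose=(-2,-7,E) → sL=24/13, sR=120/89, mL=-1848/1157, mR=492/1157
sensor matrix S = [[12/13, 60/41], [24/13, 120/89]]; det S = -69120/47437
solve [mL_A; mL_B] = S·[w00; w01] and [mR_A; mR_B] = S·[w10; w11]:
  w00 = -1/2, w01 = -1/2, w10 = -1/2, w11 = 1

-1/2 -1/2 -1/2 1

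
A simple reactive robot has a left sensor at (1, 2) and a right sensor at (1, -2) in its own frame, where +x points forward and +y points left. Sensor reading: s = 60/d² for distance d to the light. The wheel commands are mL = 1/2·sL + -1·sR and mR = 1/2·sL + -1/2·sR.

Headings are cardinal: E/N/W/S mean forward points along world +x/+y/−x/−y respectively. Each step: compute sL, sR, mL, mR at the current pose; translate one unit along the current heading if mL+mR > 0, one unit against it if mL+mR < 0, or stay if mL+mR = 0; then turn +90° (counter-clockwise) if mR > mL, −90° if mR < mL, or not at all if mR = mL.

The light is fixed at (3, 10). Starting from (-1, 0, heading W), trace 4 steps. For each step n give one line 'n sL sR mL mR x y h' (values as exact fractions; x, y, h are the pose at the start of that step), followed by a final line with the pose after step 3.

n=0: pose=(-1,0,W); sL=60/169, sR=60/89; mL=-7470/15041, mR=-2400/15041; mL+mR=-9870/15041 → advance -1; mR−mL=30/89 → turn +1·90°
n=1: pose=(0,0,S); sL=30/61, sR=30/73; mL=-735/4453, mR=180/4453; mL+mR=-555/4453 → advance -1; mR−mL=15/73 → turn +1·90°
n=2: pose=(0,1,E); sL=60/53, sR=12/25; mL=114/1325, mR=432/1325; mL+mR=546/1325 → advance +1; mR−mL=6/25 → turn +1·90°
n=3: pose=(1,1,N); sL=3/4, sR=15/16; mL=-9/16, mR=-3/32; mL+mR=-21/32 → advance -1; mR−mL=15/32 → turn +1·90°

0 60/169 60/89 -7470/15041 -2400/15041 -1 0 W
1 30/61 30/73 -735/4453 180/4453 0 0 S
2 60/53 12/25 114/1325 432/1325 0 1 E
3 3/4 15/16 -9/16 -3/32 1 1 N
final 1 0 W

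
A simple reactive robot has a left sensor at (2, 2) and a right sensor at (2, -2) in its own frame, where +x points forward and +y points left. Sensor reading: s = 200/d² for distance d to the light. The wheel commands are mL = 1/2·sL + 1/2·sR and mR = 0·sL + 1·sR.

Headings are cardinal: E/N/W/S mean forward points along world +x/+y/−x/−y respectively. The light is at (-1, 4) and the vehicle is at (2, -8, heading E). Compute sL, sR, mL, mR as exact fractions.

left sensor world pos  = (4, -6); dL² = 125
right sensor world pos = (4, -10); dR² = 221
sL = 200/125 = 8/5
sR = 200/221 = 200/221
mL = 1/2·sL + 1/2·sR = 1384/1105
mR = 0·sL + 1·sR = 200/221

8/5 200/221 1384/1105 200/221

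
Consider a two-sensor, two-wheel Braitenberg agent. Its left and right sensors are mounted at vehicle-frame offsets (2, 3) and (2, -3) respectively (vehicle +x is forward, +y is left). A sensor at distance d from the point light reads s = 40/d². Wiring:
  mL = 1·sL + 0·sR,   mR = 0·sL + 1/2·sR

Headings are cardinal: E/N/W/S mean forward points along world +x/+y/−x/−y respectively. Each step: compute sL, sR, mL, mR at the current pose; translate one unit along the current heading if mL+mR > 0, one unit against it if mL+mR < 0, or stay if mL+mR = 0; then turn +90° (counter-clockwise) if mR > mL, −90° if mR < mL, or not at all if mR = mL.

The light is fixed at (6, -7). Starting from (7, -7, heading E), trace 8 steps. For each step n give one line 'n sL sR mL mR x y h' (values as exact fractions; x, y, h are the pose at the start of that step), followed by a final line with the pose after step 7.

n=0: pose=(7,-7,E); sL=20/9, sR=20/9; mL=20/9, mR=10/9; mL+mR=10/3 → advance +1; mR−mL=-10/9 → turn -1·90°
n=1: pose=(8,-7,S); sL=40/29, sR=8; mL=40/29, mR=4; mL+mR=156/29 → advance +1; mR−mL=76/29 → turn +1·90°
n=2: pose=(8,-8,E); sL=2, sR=5/4; mL=2, mR=5/8; mL+mR=21/8 → advance +1; mR−mL=-11/8 → turn -1·90°
n=3: pose=(9,-8,S); sL=8/9, sR=40/9; mL=8/9, mR=20/9; mL+mR=28/9 → advance +1; mR−mL=4/3 → turn +1·90°
n=4: pose=(9,-9,E); sL=20/13, sR=4/5; mL=20/13, mR=2/5; mL+mR=126/65 → advance +1; mR−mL=-74/65 → turn -1·90°
n=5: pose=(10,-9,S); sL=8/13, sR=40/17; mL=8/13, mR=20/17; mL+mR=396/221 → advance +1; mR−mL=124/221 → turn +1·90°
n=6: pose=(10,-10,E); sL=10/9, sR=5/9; mL=10/9, mR=5/18; mL+mR=25/18 → advance +1; mR−mL=-5/6 → turn -1·90°
n=7: pose=(11,-10,S); sL=40/89, sR=40/29; mL=40/89, mR=20/29; mL+mR=2940/2581 → advance +1; mR−mL=620/2581 → turn +1·90°

0 20/9 20/9 20/9 10/9 7 -7 E
1 40/29 8 40/29 4 8 -7 S
2 2 5/4 2 5/8 8 -8 E
3 8/9 40/9 8/9 20/9 9 -8 S
4 20/13 4/5 20/13 2/5 9 -9 E
5 8/13 40/17 8/13 20/17 10 -9 S
6 10/9 5/9 10/9 5/18 10 -10 E
7 40/89 40/29 40/89 20/29 11 -10 S
final 11 -11 E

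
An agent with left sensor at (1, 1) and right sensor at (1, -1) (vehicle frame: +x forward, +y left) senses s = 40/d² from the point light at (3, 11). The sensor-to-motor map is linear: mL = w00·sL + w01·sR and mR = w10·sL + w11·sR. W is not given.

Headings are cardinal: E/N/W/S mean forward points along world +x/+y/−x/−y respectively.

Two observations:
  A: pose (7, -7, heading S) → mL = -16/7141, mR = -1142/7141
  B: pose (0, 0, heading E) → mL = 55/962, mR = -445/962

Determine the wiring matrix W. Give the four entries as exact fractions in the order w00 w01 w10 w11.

obs A: pose=(7,-7,S) → sL=20/193, sR=4/37, mL=-16/7141, mR=-1142/7141
obs B: pose=(0,0,E) → sL=5/13, sR=10/37, mL=55/962, mR=-445/962
sensor matrix S = [[20/193, 4/37], [5/13, 10/37]]; det S = -1260/92833
solve [mL_A; mL_B] = S·[w00; w01] and [mR_A; mR_B] = S·[w10; w11]:
  w00 = 1/2, w01 = -1/2, w10 = -1/2, w11 = -1

1/2 -1/2 -1/2 -1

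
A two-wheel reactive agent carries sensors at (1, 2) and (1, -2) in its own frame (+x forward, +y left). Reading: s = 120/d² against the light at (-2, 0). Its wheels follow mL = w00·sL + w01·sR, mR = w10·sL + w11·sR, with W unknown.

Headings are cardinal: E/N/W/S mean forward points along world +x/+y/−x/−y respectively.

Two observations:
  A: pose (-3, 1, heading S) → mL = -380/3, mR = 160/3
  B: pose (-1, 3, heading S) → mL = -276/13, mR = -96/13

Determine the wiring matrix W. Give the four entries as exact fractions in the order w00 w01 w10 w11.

-1 -1/2 1/2 -1/2

obs A: pose=(-3,1,S) → sL=120, sR=40/3, mL=-380/3, mR=160/3
obs B: pose=(-1,3,S) → sL=120/13, sR=24, mL=-276/13, mR=-96/13
sensor matrix S = [[120, 40/3], [120/13, 24]]; det S = 35840/13
solve [mL_A; mL_B] = S·[w00; w01] and [mR_A; mR_B] = S·[w10; w11]:
  w00 = -1, w01 = -1/2, w10 = 1/2, w11 = -1/2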